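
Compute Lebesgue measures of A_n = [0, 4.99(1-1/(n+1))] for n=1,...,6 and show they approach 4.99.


By continuity of measure from below: if A_n increases to A, then m(A_n) -> m(A).
Here A = [0, 4.99], so m(A) = 4.99
Step 1: a_1 = 4.99*(1 - 1/2) = 2.495, m(A_1) = 2.495
Step 2: a_2 = 4.99*(1 - 1/3) = 3.3267, m(A_2) = 3.3267
Step 3: a_3 = 4.99*(1 - 1/4) = 3.7425, m(A_3) = 3.7425
Step 4: a_4 = 4.99*(1 - 1/5) = 3.992, m(A_4) = 3.992
Step 5: a_5 = 4.99*(1 - 1/6) = 4.1583, m(A_5) = 4.1583
Step 6: a_6 = 4.99*(1 - 1/7) = 4.2771, m(A_6) = 4.2771
Limit: m(A_n) -> m([0,4.99]) = 4.99


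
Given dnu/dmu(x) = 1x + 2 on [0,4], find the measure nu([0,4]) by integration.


nu(A) = integral_A (dnu/dmu) dmu = integral_0^4 (1x + 2) dx
Step 1: Antiderivative F(x) = (1/2)x^2 + 2x
Step 2: F(4) = (1/2)*4^2 + 2*4 = 8 + 8 = 16
Step 3: F(0) = (1/2)*0^2 + 2*0 = 0.0 + 0 = 0.0
Step 4: nu([0,4]) = F(4) - F(0) = 16 - 0.0 = 16


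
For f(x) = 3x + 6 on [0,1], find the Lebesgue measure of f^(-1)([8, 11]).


f^(-1)([8, 11]) = {x : 8 <= 3x + 6 <= 11}
Solving: (8 - 6)/3 <= x <= (11 - 6)/3
= [0.666667, 1.666667]
Intersecting with [0,1]: [0.666667, 1]
Measure = 1 - 0.666667 = 0.333333


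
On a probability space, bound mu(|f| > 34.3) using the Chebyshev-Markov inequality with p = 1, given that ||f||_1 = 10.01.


Chebyshev/Markov inequality: mu(|f| > eps) <= (||f||_p / eps)^p
Step 1: ||f||_1 / eps = 10.01 / 34.3 = 0.291837
Step 2: Raise to power p = 1:
  (0.291837)^1 = 0.291837
Step 3: Therefore mu(|f| > 34.3) <= 0.291837


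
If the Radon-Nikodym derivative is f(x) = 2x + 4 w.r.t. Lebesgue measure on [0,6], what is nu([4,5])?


nu(A) = integral_A (dnu/dmu) dmu = integral_4^5 (2x + 4) dx
Step 1: Antiderivative F(x) = (2/2)x^2 + 4x
Step 2: F(5) = (2/2)*5^2 + 4*5 = 25 + 20 = 45
Step 3: F(4) = (2/2)*4^2 + 4*4 = 16 + 16 = 32
Step 4: nu([4,5]) = F(5) - F(4) = 45 - 32 = 13


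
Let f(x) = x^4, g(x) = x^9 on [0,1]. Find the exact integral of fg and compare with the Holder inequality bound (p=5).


Step 1: Exact integral of f*g = integral(x^13, 0, 1) = 1/14
     = 0.071429
Step 2: Holder bound with p=5, q=1.25:
  ||f||_p = (integral x^20 dx)^(1/5) = (1/21)^(1/5) = 0.543946
  ||g||_q = (integral x^11.25 dx)^(1/1.25) = (1/12.25)^(1/1.25) = 0.134738
Step 3: Holder bound = ||f||_p * ||g||_q = 0.543946 * 0.134738 = 0.07329
Verification: 0.071429 <= 0.07329 (Holder holds)


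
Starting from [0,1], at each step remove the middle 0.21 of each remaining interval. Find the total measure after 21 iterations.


Step 1: At each step, fraction remaining = 1 - 0.21 = 0.79
Step 2: After 21 steps, measure = (0.79)^21
Result = 0.007082


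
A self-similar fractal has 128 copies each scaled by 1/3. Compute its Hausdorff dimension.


For a self-similar set with N copies scaled by 1/r:
dim_H = log(N)/log(r) = log(128)/log(3)
= 4.85203/1.098612
= 4.416508


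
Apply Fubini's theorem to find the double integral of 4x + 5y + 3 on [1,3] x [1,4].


By Fubini, integrate in x first, then y.
Step 1: Fix y, integrate over x in [1,3]:
  integral(4x + 5y + 3, x=1..3)
  = 4*(3^2 - 1^2)/2 + (5y + 3)*(3 - 1)
  = 16 + (5y + 3)*2
  = 16 + 10y + 6
  = 22 + 10y
Step 2: Integrate over y in [1,4]:
  integral(22 + 10y, y=1..4)
  = 22*3 + 10*(4^2 - 1^2)/2
  = 66 + 75
  = 141


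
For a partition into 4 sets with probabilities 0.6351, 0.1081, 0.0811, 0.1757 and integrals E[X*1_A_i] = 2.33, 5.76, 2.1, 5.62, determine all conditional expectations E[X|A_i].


For each cell A_i: E[X|A_i] = E[X*1_A_i] / P(A_i)
Step 1: E[X|A_1] = 2.33 / 0.6351 = 3.668714
Step 2: E[X|A_2] = 5.76 / 0.1081 = 53.283996
Step 3: E[X|A_3] = 2.1 / 0.0811 = 25.893958
Step 4: E[X|A_4] = 5.62 / 0.1757 = 31.98634
Verification: E[X] = sum E[X*1_A_i] = 2.33 + 5.76 + 2.1 + 5.62 = 15.81


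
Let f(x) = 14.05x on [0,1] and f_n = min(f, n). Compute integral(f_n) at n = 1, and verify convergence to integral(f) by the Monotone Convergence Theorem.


f(x) = 14.05x on [0,1]; f_n(x) = min(14.05x, n). At n = 1:
Step 1: f(x) reaches 1 at x = 1/14.05 = 0.071174
Step 2: integral(f_1) = integral(14.05x, 0, 0.071174) + integral(1, 0.071174, 1)
       = 14.05*0.071174^2/2 + 1*(1 - 0.071174)
       = 0.035587 + 0.928826
       = 0.964413
Step 3: As n -> infinity, f_n increases to f, so by MCT integral(f_n) -> integral(f) = 14.05/2 = 7.025.
Convergence: integral(f_1) = 0.964413 -> 7.025 as n -> infinity


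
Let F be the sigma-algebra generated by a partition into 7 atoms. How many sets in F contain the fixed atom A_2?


Each element of F is a union of some subset S of the 7 atoms.
The element contains A_2 iff A_2 is in S.
So we count subsets S of {A_1,...,A_7} with A_2 in S: choose freely among the other 6 atoms.
Count = 2^(7-1) = 2^6 = 64.


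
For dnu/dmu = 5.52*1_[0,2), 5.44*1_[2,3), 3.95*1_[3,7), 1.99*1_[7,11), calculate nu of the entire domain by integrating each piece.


Integrate each piece of the Radon-Nikodym derivative:
Step 1: integral_0^2 5.52 dx = 5.52*(2-0) = 5.52*2 = 11.04
Step 2: integral_2^3 5.44 dx = 5.44*(3-2) = 5.44*1 = 5.44
Step 3: integral_3^7 3.95 dx = 3.95*(7-3) = 3.95*4 = 15.8
Step 4: integral_7^11 1.99 dx = 1.99*(11-7) = 1.99*4 = 7.96
Total: 11.04 + 5.44 + 15.8 + 7.96 = 40.24


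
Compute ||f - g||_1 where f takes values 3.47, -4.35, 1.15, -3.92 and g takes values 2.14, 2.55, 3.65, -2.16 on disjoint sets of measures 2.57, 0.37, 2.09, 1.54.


Step 1: Compute differences f_i - g_i:
  3.47 - 2.14 = 1.33
  -4.35 - 2.55 = -6.9
  1.15 - 3.65 = -2.5
  -3.92 - -2.16 = -1.76
Step 2: Compute |diff|^1 * measure for each set:
  |1.33|^1 * 2.57 = 1.33 * 2.57 = 3.4181
  |-6.9|^1 * 0.37 = 6.9 * 0.37 = 2.553
  |-2.5|^1 * 2.09 = 2.5 * 2.09 = 5.225
  |-1.76|^1 * 1.54 = 1.76 * 1.54 = 2.7104
Step 3: Sum = 13.9065
Step 4: ||f-g||_1 = (13.9065)^(1/1) = 13.9065


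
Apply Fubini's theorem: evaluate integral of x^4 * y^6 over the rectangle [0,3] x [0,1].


By Fubini's theorem, the double integral factors as a product of single integrals:
Step 1: integral_0^3 x^4 dx = [x^5/5] from 0 to 3
     = 3^5/5 = 48.6
Step 2: integral_0^1 y^6 dy = [y^7/7] from 0 to 1
     = 1^7/7 = 0.142857
Step 3: Double integral = 48.6 * 0.142857 = 6.942857


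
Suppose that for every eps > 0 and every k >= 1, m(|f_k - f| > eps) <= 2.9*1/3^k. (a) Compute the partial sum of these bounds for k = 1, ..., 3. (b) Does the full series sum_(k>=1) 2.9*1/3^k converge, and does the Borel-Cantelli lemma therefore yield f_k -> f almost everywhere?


Step 1: List the terms 2.9*1/3^k for k = 1 to 3:
  k=1: 0.966667
  k=2: 0.322222
  k=3: 0.107407
Step 2: Partial sum = 0.966667 + 0.322222 + 0.107407
     = 1.396296
Step 3: The full series sum_(k>=1) 2.9*1/3^k converges (geometric series with ratio 1/3 < 1; a constant multiple of a convergent series converges).
Step 4: Fix eps > 0. Since sum_k m(|f_k - f| > eps) < infinity, the Borel-Cantelli lemma gives
        m(limsup_k {|f_k - f| > eps}) = 0, i.e. for a.e. x, |f_k(x) - f(x)| <= eps for all large k.
        Applying this with eps = 1/j for j = 1, 2, ... and intersecting the countably many full-measure sets,
        for a.e. x we get limsup_k |f_k(x) - f(x)| <= 1/j for every j, hence f_k -> f almost everywhere.
Conclusion: series converges; Borel-Cantelli yields f_k -> f a.e.


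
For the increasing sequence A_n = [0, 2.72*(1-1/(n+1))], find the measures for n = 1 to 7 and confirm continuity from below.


By continuity of measure from below: if A_n increases to A, then m(A_n) -> m(A).
Here A = [0, 2.72], so m(A) = 2.72
Step 1: a_1 = 2.72*(1 - 1/2) = 1.36, m(A_1) = 1.36
Step 2: a_2 = 2.72*(1 - 1/3) = 1.8133, m(A_2) = 1.8133
Step 3: a_3 = 2.72*(1 - 1/4) = 2.04, m(A_3) = 2.04
Step 4: a_4 = 2.72*(1 - 1/5) = 2.176, m(A_4) = 2.176
Step 5: a_5 = 2.72*(1 - 1/6) = 2.2667, m(A_5) = 2.2667
Step 6: a_6 = 2.72*(1 - 1/7) = 2.3314, m(A_6) = 2.3314
Step 7: a_7 = 2.72*(1 - 1/8) = 2.38, m(A_7) = 2.38
Limit: m(A_n) -> m([0,2.72]) = 2.72


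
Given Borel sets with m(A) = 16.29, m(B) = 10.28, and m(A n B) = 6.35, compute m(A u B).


By inclusion-exclusion: m(A u B) = m(A) + m(B) - m(A n B)
= 16.29 + 10.28 - 6.35
= 20.22


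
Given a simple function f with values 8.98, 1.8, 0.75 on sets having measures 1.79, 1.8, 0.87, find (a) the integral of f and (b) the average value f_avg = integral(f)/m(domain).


Step 1: Integral = sum(value_i * measure_i)
= 8.98*1.79 + 1.8*1.8 + 0.75*0.87
= 16.0742 + 3.24 + 0.6525
= 19.9667
Step 2: Total measure of domain = 1.79 + 1.8 + 0.87 = 4.46
Step 3: Average value = 19.9667 / 4.46 = 4.476839


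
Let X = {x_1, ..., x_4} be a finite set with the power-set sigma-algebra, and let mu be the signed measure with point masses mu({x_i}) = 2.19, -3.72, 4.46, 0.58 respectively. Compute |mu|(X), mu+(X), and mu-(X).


Step 1: Every measurable set is a union of atoms (the cells / points), so a Hahn decomposition is
  obtained by grouping atoms by sign: P = union of atoms with mu > 0, N = union of the remaining atoms.
  Atoms in P (indices): 1, 3, 4;  atoms in N (indices): 2
  Positive values: 2.19, 4.46, 0.58
  Negative values: -3.72
Step 2: mu+(X) = mu(P) = sum of positive atom values = 7.23
Step 3: mu-(X) = -mu(N) = sum of |negative atom values| = 3.72
Step 4: |mu|(X) = mu+(X) + mu-(X) = 7.23 + 3.72 = 10.95


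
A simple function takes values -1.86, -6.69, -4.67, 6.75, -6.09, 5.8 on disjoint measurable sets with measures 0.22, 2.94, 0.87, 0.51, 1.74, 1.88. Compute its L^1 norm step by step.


Step 1: Compute |f_i|^1 for each value:
  |-1.86|^1 = 1.86
  |-6.69|^1 = 6.69
  |-4.67|^1 = 4.67
  |6.75|^1 = 6.75
  |-6.09|^1 = 6.09
  |5.8|^1 = 5.8
Step 2: Multiply by measures and sum:
  1.86 * 0.22 = 0.4092
  6.69 * 2.94 = 19.6686
  4.67 * 0.87 = 4.0629
  6.75 * 0.51 = 3.4425
  6.09 * 1.74 = 10.5966
  5.8 * 1.88 = 10.904
Sum = 0.4092 + 19.6686 + 4.0629 + 3.4425 + 10.5966 + 10.904 = 49.0838
Step 3: Take the p-th root:
||f||_1 = (49.0838)^(1/1) = 49.0838


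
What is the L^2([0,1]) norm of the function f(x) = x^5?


Step 1: ||f||_2 = (integral_0^1 |x^5|^2 dx)^(1/2)
     = (integral_0^1 x^10 dx)^(1/2)
Step 2: integral_0^1 x^10 dx = [x^11/(11)] from 0 to 1 = 1^11/11
     = 1/11 = 0.090909
Step 3: ||f||_2 = (0.090909)^(1/2) = 0.301511


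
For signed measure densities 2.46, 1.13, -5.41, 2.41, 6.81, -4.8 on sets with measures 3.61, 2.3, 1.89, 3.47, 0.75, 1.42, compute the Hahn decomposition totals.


Step 1: Compute signed measure on each set:
  Set 1: 2.46 * 3.61 = 8.8806
  Set 2: 1.13 * 2.3 = 2.599
  Set 3: -5.41 * 1.89 = -10.2249
  Set 4: 2.41 * 3.47 = 8.3627
  Set 5: 6.81 * 0.75 = 5.1075
  Set 6: -4.8 * 1.42 = -6.816
Step 2: Total signed measure = (8.8806) + (2.599) + (-10.2249) + (8.3627) + (5.1075) + (-6.816)
     = 7.9089
Step 3: Positive part mu+(X) = sum of positive contributions = 24.9498
Step 4: Negative part mu-(X) = |sum of negative contributions| = 17.0409


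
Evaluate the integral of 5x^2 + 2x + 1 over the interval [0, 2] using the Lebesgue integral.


The Lebesgue integral of a Riemann-integrable function agrees with the Riemann integral.
Antiderivative F(x) = (5/3)x^3 + (2/2)x^2 + 1x
F(2) = (5/3)*2^3 + (2/2)*2^2 + 1*2
     = (5/3)*8 + (2/2)*4 + 1*2
     = 13.333333 + 4 + 2
     = 19.333333
F(0) = 0.0
Integral = F(2) - F(0) = 19.333333 - 0.0 = 19.333333


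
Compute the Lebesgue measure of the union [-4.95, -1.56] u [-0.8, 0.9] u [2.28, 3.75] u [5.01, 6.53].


For pairwise disjoint intervals, m(union) = sum of lengths.
= (-1.56 - -4.95) + (0.9 - -0.8) + (3.75 - 2.28) + (6.53 - 5.01)
= 3.39 + 1.7 + 1.47 + 1.52
= 8.08


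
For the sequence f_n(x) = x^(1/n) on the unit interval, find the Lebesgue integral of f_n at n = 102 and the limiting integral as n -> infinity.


At n = 102: f_102(x) = x^(1/102).
Step 1: integral(x^(1/102), 0, 1) = [x^(1/102+1) / (1/102+1)] from 0 to 1
     = 1 / (1/102 + 1) = 1 / ((102+1)/102) = 102/(102+1)
     = 102/103 = 0.990291
Step 2: As n -> infinity, f_n(x) = x^(1/n) -> 1 for x in (0,1], and f_n is increasing in n.
By MCT, lim_n integral(f_n) = integral(lim_n f_n) = integral(1, 0, 1) = 1.
Step 3: Verify convergence: 102/103 = 0.990291 -> 1


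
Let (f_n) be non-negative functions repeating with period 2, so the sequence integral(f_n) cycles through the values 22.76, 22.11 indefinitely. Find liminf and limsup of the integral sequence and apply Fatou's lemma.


The sequence (integral(f_n)) is periodic with period 2, repeating the values 22.76, 22.11 indefinitely.
Step 1: For a periodic sequence, every tail (a_m, a_(m+1), ...) contains all 2 period values infinitely often.
Step 2: Hence inf of every tail = min of the period values = min(22.76, 22.11) = 22.11.
        liminf_n integral(f_n) = sup over m of (inf of tail from m) = 22.11.
Step 3: Similarly sup of every tail = max of the period values = 22.76.
        limsup_n integral(f_n) = 22.76.
Step 4: Fatou's lemma: integral(liminf_n f_n) <= liminf_n integral(f_n) = 22.11.
        So the integral of the pointwise liminf is at most 22.11.


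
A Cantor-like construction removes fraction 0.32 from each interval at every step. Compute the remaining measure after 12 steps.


Step 1: At each step, fraction remaining = 1 - 0.32 = 0.68
Step 2: After 12 steps, measure = (0.68)^12
Result = 0.009775


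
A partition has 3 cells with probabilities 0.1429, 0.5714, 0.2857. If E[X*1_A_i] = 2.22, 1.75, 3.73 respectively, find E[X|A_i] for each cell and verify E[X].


For each cell A_i: E[X|A_i] = E[X*1_A_i] / P(A_i)
Step 1: E[X|A_1] = 2.22 / 0.1429 = 15.535339
Step 2: E[X|A_2] = 1.75 / 0.5714 = 3.062653
Step 3: E[X|A_3] = 3.73 / 0.2857 = 13.055653
Verification: E[X] = sum E[X*1_A_i] = 2.22 + 1.75 + 3.73 = 7.7


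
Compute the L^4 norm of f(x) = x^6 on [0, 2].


Step 1: ||f||_4 = (integral_0^2 |x^6|^4 dx)^(1/4)
     = (integral_0^2 x^24 dx)^(1/4)
Step 2: integral_0^2 x^24 dx = [x^25/(25)] from 0 to 2 = 2^25/25
     = 33554432/25 = 1.342177e+06
Step 3: ||f||_4 = (1.342177e+06)^(1/4) = 34.037094


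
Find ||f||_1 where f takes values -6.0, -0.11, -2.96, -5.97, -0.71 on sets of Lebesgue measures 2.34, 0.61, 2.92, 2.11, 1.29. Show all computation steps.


Step 1: Compute |f_i|^1 for each value:
  |-6.0|^1 = 6
  |-0.11|^1 = 0.11
  |-2.96|^1 = 2.96
  |-5.97|^1 = 5.97
  |-0.71|^1 = 0.71
Step 2: Multiply by measures and sum:
  6 * 2.34 = 14.04
  0.11 * 0.61 = 0.0671
  2.96 * 2.92 = 8.6432
  5.97 * 2.11 = 12.5967
  0.71 * 1.29 = 0.9159
Sum = 14.04 + 0.0671 + 8.6432 + 12.5967 + 0.9159 = 36.2629
Step 3: Take the p-th root:
||f||_1 = (36.2629)^(1/1) = 36.2629


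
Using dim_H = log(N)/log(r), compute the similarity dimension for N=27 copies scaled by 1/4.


For a self-similar set with N copies scaled by 1/r:
dim_H = log(N)/log(r) = log(27)/log(4)
= 3.295837/1.386294
= 2.377444


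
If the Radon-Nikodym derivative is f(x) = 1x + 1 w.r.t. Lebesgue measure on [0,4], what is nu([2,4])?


nu(A) = integral_A (dnu/dmu) dmu = integral_2^4 (1x + 1) dx
Step 1: Antiderivative F(x) = (1/2)x^2 + 1x
Step 2: F(4) = (1/2)*4^2 + 1*4 = 8 + 4 = 12
Step 3: F(2) = (1/2)*2^2 + 1*2 = 2 + 2 = 4
Step 4: nu([2,4]) = F(4) - F(2) = 12 - 4 = 8


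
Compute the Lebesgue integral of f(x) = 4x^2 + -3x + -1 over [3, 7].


The Lebesgue integral of a Riemann-integrable function agrees with the Riemann integral.
Antiderivative F(x) = (4/3)x^3 + (-3/2)x^2 + -1x
F(7) = (4/3)*7^3 + (-3/2)*7^2 + -1*7
     = (4/3)*343 + (-3/2)*49 + -1*7
     = 457.333333 + -73.5 + -7
     = 376.833333
F(3) = 19.5
Integral = F(7) - F(3) = 376.833333 - 19.5 = 357.333333


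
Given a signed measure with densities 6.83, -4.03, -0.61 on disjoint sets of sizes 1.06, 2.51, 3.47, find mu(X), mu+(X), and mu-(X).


Step 1: Compute signed measure on each set:
  Set 1: 6.83 * 1.06 = 7.2398
  Set 2: -4.03 * 2.51 = -10.1153
  Set 3: -0.61 * 3.47 = -2.1167
Step 2: Total signed measure = (7.2398) + (-10.1153) + (-2.1167)
     = -4.9922
Step 3: Positive part mu+(X) = sum of positive contributions = 7.2398
Step 4: Negative part mu-(X) = |sum of negative contributions| = 12.232


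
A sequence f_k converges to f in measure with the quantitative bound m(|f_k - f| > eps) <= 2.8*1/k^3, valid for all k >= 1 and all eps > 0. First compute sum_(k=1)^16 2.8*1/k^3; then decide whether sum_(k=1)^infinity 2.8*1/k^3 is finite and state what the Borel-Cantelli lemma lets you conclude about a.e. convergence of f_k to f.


Step 1: List the terms 2.8*1/k^3 for k = 1 to 16:
  k=1: 2.8
  k=2: 0.35
  k=3: 0.103704
  k=4: 0.04375
  k=5: 0.0224
  k=6: 0.012963
  k=7: 0.008163
  k=8: 0.005469
  k=9: 0.003841
  k=10: 0.0028
  k=11: 0.002104
  k=12: 0.00162
  k=13: 0.001274
  k=14: 0.00102
  k=15: 8.296296e-04
  k=16: 6.835937e-04
Step 2: Partial sum = 2.8 + 0.35 + 0.103704 + 0.04375 + 0.0224 + 0.012963 + 0.008163 + 0.005469 + 0.003841 + 0.0028 + 0.002104 + 0.00162 + 0.001274 + 0.00102 + 8.296296e-04 + 6.835937e-04
     = 3.360622
Step 3: The full series sum_(k>=1) 2.8*1/k^3 converges (p-series with p = 3 > 1; a constant multiple of a convergent series converges).
Step 4: Fix eps > 0. Since sum_k m(|f_k - f| > eps) < infinity, the Borel-Cantelli lemma gives
        m(limsup_k {|f_k - f| > eps}) = 0, i.e. for a.e. x, |f_k(x) - f(x)| <= eps for all large k.
        Applying this with eps = 1/j for j = 1, 2, ... and intersecting the countably many full-measure sets,
        for a.e. x we get limsup_k |f_k(x) - f(x)| <= 1/j for every j, hence f_k -> f almost everywhere.
Conclusion: series converges; Borel-Cantelli yields f_k -> f a.e.


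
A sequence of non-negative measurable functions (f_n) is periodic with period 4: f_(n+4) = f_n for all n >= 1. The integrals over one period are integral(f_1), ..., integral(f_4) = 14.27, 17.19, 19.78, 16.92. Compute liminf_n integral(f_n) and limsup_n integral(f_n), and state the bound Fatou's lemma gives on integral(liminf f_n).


The sequence (integral(f_n)) is periodic with period 4, repeating the values 14.27, 17.19, 19.78, 16.92 indefinitely.
Step 1: For a periodic sequence, every tail (a_m, a_(m+1), ...) contains all 4 period values infinitely often.
Step 2: Hence inf of every tail = min of the period values = min(14.27, 17.19, 19.78, 16.92) = 14.27.
        liminf_n integral(f_n) = sup over m of (inf of tail from m) = 14.27.
Step 3: Similarly sup of every tail = max of the period values = 19.78.
        limsup_n integral(f_n) = 19.78.
Step 4: Fatou's lemma: integral(liminf_n f_n) <= liminf_n integral(f_n) = 14.27.
        So the integral of the pointwise liminf is at most 14.27.


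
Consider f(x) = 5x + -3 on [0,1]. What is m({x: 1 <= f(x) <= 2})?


f^(-1)([1, 2]) = {x : 1 <= 5x + -3 <= 2}
Solving: (1 - -3)/5 <= x <= (2 - -3)/5
= [0.8, 1]
Intersecting with [0,1]: [0.8, 1]
Measure = 1 - 0.8 = 0.2


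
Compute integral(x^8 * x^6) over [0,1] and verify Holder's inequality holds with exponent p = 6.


Step 1: Exact integral of f*g = integral(x^14, 0, 1) = 1/15
     = 0.066667
Step 2: Holder bound with p=6, q=1.2:
  ||f||_p = (integral x^48 dx)^(1/6) = (1/49)^(1/6) = 0.522758
  ||g||_q = (integral x^7.2 dx)^(1/1.2) = (1/8.2)^(1/1.2) = 0.173176
Step 3: Holder bound = ||f||_p * ||g||_q = 0.522758 * 0.173176 = 0.090529
Verification: 0.066667 <= 0.090529 (Holder holds)


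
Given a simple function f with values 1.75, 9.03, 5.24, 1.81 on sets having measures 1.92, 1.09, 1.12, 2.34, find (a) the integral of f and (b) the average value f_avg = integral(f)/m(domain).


Step 1: Integral = sum(value_i * measure_i)
= 1.75*1.92 + 9.03*1.09 + 5.24*1.12 + 1.81*2.34
= 3.36 + 9.8427 + 5.8688 + 4.2354
= 23.3069
Step 2: Total measure of domain = 1.92 + 1.09 + 1.12 + 2.34 = 6.47
Step 3: Average value = 23.3069 / 6.47 = 3.602303


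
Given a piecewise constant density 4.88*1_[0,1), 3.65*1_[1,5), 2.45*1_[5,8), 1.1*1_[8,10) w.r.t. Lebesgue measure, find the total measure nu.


Integrate each piece of the Radon-Nikodym derivative:
Step 1: integral_0^1 4.88 dx = 4.88*(1-0) = 4.88*1 = 4.88
Step 2: integral_1^5 3.65 dx = 3.65*(5-1) = 3.65*4 = 14.6
Step 3: integral_5^8 2.45 dx = 2.45*(8-5) = 2.45*3 = 7.35
Step 4: integral_8^10 1.1 dx = 1.1*(10-8) = 1.1*2 = 2.2
Total: 4.88 + 14.6 + 7.35 + 2.2 = 29.03


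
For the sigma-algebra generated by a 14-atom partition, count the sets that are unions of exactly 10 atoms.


Each element of F is a union of some subset of the 14 atoms.
Elements that are unions of exactly 10 atoms correspond to 10-element subsets of the 14 atoms.
Count = C(14, 10) = 14! / (10! * 4!) = 1001.


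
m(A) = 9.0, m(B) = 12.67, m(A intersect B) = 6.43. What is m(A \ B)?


m(A \ B) = m(A) - m(A n B)
= 9.0 - 6.43
= 2.57


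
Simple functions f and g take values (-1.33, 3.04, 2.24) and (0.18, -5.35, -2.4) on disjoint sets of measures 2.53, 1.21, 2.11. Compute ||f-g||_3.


Step 1: Compute differences f_i - g_i:
  -1.33 - 0.18 = -1.51
  3.04 - -5.35 = 8.39
  2.24 - -2.4 = 4.64
Step 2: Compute |diff|^3 * measure for each set:
  |-1.51|^3 * 2.53 = 3.442951 * 2.53 = 8.710666
  |8.39|^3 * 1.21 = 590.589719 * 1.21 = 714.61356
  |4.64|^3 * 2.11 = 99.897344 * 2.11 = 210.783396
Step 3: Sum = 934.107622
Step 4: ||f-g||_3 = (934.107622)^(1/3) = 9.77535


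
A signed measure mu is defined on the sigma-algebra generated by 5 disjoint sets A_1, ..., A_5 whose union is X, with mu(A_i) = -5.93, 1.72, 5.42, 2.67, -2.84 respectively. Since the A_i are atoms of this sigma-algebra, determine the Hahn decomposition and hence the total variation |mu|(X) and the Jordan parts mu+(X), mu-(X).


Step 1: Every measurable set is a union of atoms (the cells / points), so a Hahn decomposition is
  obtained by grouping atoms by sign: P = union of atoms with mu > 0, N = union of the remaining atoms.
  Atoms in P (indices): 2, 3, 4;  atoms in N (indices): 1, 5
  Positive values: 1.72, 5.42, 2.67
  Negative values: -5.93, -2.84
Step 2: mu+(X) = mu(P) = sum of positive atom values = 9.81
Step 3: mu-(X) = -mu(N) = sum of |negative atom values| = 8.77
Step 4: |mu|(X) = mu+(X) + mu-(X) = 9.81 + 8.77 = 18.58


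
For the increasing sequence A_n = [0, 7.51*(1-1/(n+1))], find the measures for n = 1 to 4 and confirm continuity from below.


By continuity of measure from below: if A_n increases to A, then m(A_n) -> m(A).
Here A = [0, 7.51], so m(A) = 7.51
Step 1: a_1 = 7.51*(1 - 1/2) = 3.755, m(A_1) = 3.755
Step 2: a_2 = 7.51*(1 - 1/3) = 5.0067, m(A_2) = 5.0067
Step 3: a_3 = 7.51*(1 - 1/4) = 5.6325, m(A_3) = 5.6325
Step 4: a_4 = 7.51*(1 - 1/5) = 6.008, m(A_4) = 6.008
Limit: m(A_n) -> m([0,7.51]) = 7.51


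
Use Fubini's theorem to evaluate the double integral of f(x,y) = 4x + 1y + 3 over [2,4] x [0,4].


By Fubini, integrate in x first, then y.
Step 1: Fix y, integrate over x in [2,4]:
  integral(4x + 1y + 3, x=2..4)
  = 4*(4^2 - 2^2)/2 + (1y + 3)*(4 - 2)
  = 24 + (1y + 3)*2
  = 24 + 2y + 6
  = 30 + 2y
Step 2: Integrate over y in [0,4]:
  integral(30 + 2y, y=0..4)
  = 30*4 + 2*(4^2 - 0^2)/2
  = 120 + 16
  = 136


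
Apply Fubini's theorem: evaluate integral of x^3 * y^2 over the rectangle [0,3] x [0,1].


By Fubini's theorem, the double integral factors as a product of single integrals:
Step 1: integral_0^3 x^3 dx = [x^4/4] from 0 to 3
     = 3^4/4 = 20.25
Step 2: integral_0^1 y^2 dy = [y^3/3] from 0 to 1
     = 1^3/3 = 0.333333
Step 3: Double integral = 20.25 * 0.333333 = 6.75


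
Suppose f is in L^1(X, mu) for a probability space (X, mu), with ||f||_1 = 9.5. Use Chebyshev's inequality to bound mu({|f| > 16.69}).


Chebyshev/Markov inequality: mu(|f| > eps) <= (||f||_p / eps)^p
Step 1: ||f||_1 / eps = 9.5 / 16.69 = 0.569203
Step 2: Raise to power p = 1:
  (0.569203)^1 = 0.569203
Step 3: Therefore mu(|f| > 16.69) <= 0.569203


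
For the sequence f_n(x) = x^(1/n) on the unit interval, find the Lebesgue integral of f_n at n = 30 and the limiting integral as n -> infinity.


At n = 30: f_30(x) = x^(1/30).
Step 1: integral(x^(1/30), 0, 1) = [x^(1/30+1) / (1/30+1)] from 0 to 1
     = 1 / (1/30 + 1) = 1 / ((30+1)/30) = 30/(30+1)
     = 30/31 = 0.967742
Step 2: As n -> infinity, f_n(x) = x^(1/n) -> 1 for x in (0,1], and f_n is increasing in n.
By MCT, lim_n integral(f_n) = integral(lim_n f_n) = integral(1, 0, 1) = 1.
Step 3: Verify convergence: 30/31 = 0.967742 -> 1


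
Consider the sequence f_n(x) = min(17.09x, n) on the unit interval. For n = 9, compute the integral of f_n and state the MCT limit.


f(x) = 17.09x on [0,1]; f_n(x) = min(17.09x, n). At n = 9:
Step 1: f(x) reaches 9 at x = 9/17.09 = 0.526624
Step 2: integral(f_9) = integral(17.09x, 0, 0.526624) + integral(9, 0.526624, 1)
       = 17.09*0.526624^2/2 + 9*(1 - 0.526624)
       = 2.369807 + 4.260386
       = 6.630193
Step 3: As n -> infinity, f_n increases to f, so by MCT integral(f_n) -> integral(f) = 17.09/2 = 8.545.
Convergence: integral(f_9) = 6.630193 -> 8.545 as n -> infinity


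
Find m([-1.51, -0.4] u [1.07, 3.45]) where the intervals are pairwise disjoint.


For pairwise disjoint intervals, m(union) = sum of lengths.
= (-0.4 - -1.51) + (3.45 - 1.07)
= 1.11 + 2.38
= 3.49


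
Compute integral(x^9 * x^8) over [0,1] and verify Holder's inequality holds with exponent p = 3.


Step 1: Exact integral of f*g = integral(x^17, 0, 1) = 1/18
     = 0.055556
Step 2: Holder bound with p=3, q=1.5:
  ||f||_p = (integral x^27 dx)^(1/3) = (1/28)^(1/3) = 0.329317
  ||g||_q = (integral x^12 dx)^(1/1.5) = (1/13)^(1/1.5) = 0.180872
Step 3: Holder bound = ||f||_p * ||g||_q = 0.329317 * 0.180872 = 0.059564
Verification: 0.055556 <= 0.059564 (Holder holds)


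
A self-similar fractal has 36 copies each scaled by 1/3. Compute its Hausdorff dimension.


For a self-similar set with N copies scaled by 1/r:
dim_H = log(N)/log(r) = log(36)/log(3)
= 3.583519/1.098612
= 3.26186


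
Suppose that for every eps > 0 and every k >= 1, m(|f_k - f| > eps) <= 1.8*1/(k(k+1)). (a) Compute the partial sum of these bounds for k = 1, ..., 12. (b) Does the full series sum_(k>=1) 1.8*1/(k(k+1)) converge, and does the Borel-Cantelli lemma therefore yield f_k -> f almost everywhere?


Step 1: List the terms 1.8*1/(k(k+1)) for k = 1 to 12:
  k=1: 0.9
  k=2: 0.3
  k=3: 0.15
  k=4: 0.09
  k=5: 0.06
  k=6: 0.042857
  k=7: 0.032143
  k=8: 0.025
  k=9: 0.02
  k=10: 0.016364
  k=11: 0.013636
  k=12: 0.011538
Step 2: Partial sum = 0.9 + 0.3 + 0.15 + 0.09 + 0.06 + 0.042857 + 0.032143 + 0.025 + 0.02 + 0.016364 + 0.013636 + 0.011538
     = 1.661538
Step 3: The full series sum_(k>=1) 1.8*1/(k(k+1)) converges (telescoping series sum 1/(k(k+1)) = 1; a constant multiple of a convergent series converges).
Step 4: Fix eps > 0. Since sum_k m(|f_k - f| > eps) < infinity, the Borel-Cantelli lemma gives
        m(limsup_k {|f_k - f| > eps}) = 0, i.e. for a.e. x, |f_k(x) - f(x)| <= eps for all large k.
        Applying this with eps = 1/j for j = 1, 2, ... and intersecting the countably many full-measure sets,
        for a.e. x we get limsup_k |f_k(x) - f(x)| <= 1/j for every j, hence f_k -> f almost everywhere.
Conclusion: series converges; Borel-Cantelli yields f_k -> f a.e.


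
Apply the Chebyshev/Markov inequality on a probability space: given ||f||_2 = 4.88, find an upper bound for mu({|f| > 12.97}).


Chebyshev/Markov inequality: mu(|f| > eps) <= (||f||_p / eps)^p
Step 1: ||f||_2 / eps = 4.88 / 12.97 = 0.376253
Step 2: Raise to power p = 2:
  (0.376253)^2 = 0.141566
Step 3: Therefore mu(|f| > 12.97) <= 0.141566


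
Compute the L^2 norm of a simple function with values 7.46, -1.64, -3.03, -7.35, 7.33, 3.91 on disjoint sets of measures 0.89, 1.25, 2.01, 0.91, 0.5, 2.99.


Step 1: Compute |f_i|^2 for each value:
  |7.46|^2 = 55.6516
  |-1.64|^2 = 2.6896
  |-3.03|^2 = 9.1809
  |-7.35|^2 = 54.0225
  |7.33|^2 = 53.7289
  |3.91|^2 = 15.2881
Step 2: Multiply by measures and sum:
  55.6516 * 0.89 = 49.529924
  2.6896 * 1.25 = 3.362
  9.1809 * 2.01 = 18.453609
  54.0225 * 0.91 = 49.160475
  53.7289 * 0.5 = 26.86445
  15.2881 * 2.99 = 45.711419
Sum = 49.529924 + 3.362 + 18.453609 + 49.160475 + 26.86445 + 45.711419 = 193.081877
Step 3: Take the p-th root:
||f||_2 = (193.081877)^(1/2) = 13.89539


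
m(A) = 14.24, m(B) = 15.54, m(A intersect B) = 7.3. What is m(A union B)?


By inclusion-exclusion: m(A u B) = m(A) + m(B) - m(A n B)
= 14.24 + 15.54 - 7.3
= 22.48


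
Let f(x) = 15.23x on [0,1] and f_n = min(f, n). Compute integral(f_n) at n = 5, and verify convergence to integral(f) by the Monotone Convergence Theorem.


f(x) = 15.23x on [0,1]; f_n(x) = min(15.23x, n). At n = 5:
Step 1: f(x) reaches 5 at x = 5/15.23 = 0.328299
Step 2: integral(f_5) = integral(15.23x, 0, 0.328299) + integral(5, 0.328299, 1)
       = 15.23*0.328299^2/2 + 5*(1 - 0.328299)
       = 0.820749 + 3.358503
       = 4.179251
Step 3: As n -> infinity, f_n increases to f, so by MCT integral(f_n) -> integral(f) = 15.23/2 = 7.615.
Convergence: integral(f_5) = 4.179251 -> 7.615 as n -> infinity


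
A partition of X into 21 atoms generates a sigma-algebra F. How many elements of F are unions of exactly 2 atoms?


Each element of F is a union of some subset of the 21 atoms.
Elements that are unions of exactly 2 atoms correspond to 2-element subsets of the 21 atoms.
Count = C(21, 2) = 21! / (2! * 19!) = 210.


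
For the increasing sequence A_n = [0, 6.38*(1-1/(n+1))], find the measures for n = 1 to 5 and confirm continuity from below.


By continuity of measure from below: if A_n increases to A, then m(A_n) -> m(A).
Here A = [0, 6.38], so m(A) = 6.38
Step 1: a_1 = 6.38*(1 - 1/2) = 3.19, m(A_1) = 3.19
Step 2: a_2 = 6.38*(1 - 1/3) = 4.2533, m(A_2) = 4.2533
Step 3: a_3 = 6.38*(1 - 1/4) = 4.785, m(A_3) = 4.785
Step 4: a_4 = 6.38*(1 - 1/5) = 5.104, m(A_4) = 5.104
Step 5: a_5 = 6.38*(1 - 1/6) = 5.3167, m(A_5) = 5.3167
Limit: m(A_n) -> m([0,6.38]) = 6.38


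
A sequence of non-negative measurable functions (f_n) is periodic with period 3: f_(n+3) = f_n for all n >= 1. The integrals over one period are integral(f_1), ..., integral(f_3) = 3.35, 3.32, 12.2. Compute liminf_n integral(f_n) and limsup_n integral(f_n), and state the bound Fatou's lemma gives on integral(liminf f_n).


The sequence (integral(f_n)) is periodic with period 3, repeating the values 3.35, 3.32, 12.2 indefinitely.
Step 1: For a periodic sequence, every tail (a_m, a_(m+1), ...) contains all 3 period values infinitely often.
Step 2: Hence inf of every tail = min of the period values = min(3.35, 3.32, 12.2) = 3.32.
        liminf_n integral(f_n) = sup over m of (inf of tail from m) = 3.32.
Step 3: Similarly sup of every tail = max of the period values = 12.2.
        limsup_n integral(f_n) = 12.2.
Step 4: Fatou's lemma: integral(liminf_n f_n) <= liminf_n integral(f_n) = 3.32.
        So the integral of the pointwise liminf is at most 3.32.


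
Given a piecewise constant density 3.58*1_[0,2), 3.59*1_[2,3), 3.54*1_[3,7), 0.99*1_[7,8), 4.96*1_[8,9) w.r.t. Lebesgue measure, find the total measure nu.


Integrate each piece of the Radon-Nikodym derivative:
Step 1: integral_0^2 3.58 dx = 3.58*(2-0) = 3.58*2 = 7.16
Step 2: integral_2^3 3.59 dx = 3.59*(3-2) = 3.59*1 = 3.59
Step 3: integral_3^7 3.54 dx = 3.54*(7-3) = 3.54*4 = 14.16
Step 4: integral_7^8 0.99 dx = 0.99*(8-7) = 0.99*1 = 0.99
Step 5: integral_8^9 4.96 dx = 4.96*(9-8) = 4.96*1 = 4.96
Total: 7.16 + 3.59 + 14.16 + 0.99 + 4.96 = 30.86


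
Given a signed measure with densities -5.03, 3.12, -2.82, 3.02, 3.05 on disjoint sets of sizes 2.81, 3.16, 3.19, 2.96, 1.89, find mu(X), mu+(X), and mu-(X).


Step 1: Compute signed measure on each set:
  Set 1: -5.03 * 2.81 = -14.1343
  Set 2: 3.12 * 3.16 = 9.8592
  Set 3: -2.82 * 3.19 = -8.9958
  Set 4: 3.02 * 2.96 = 8.9392
  Set 5: 3.05 * 1.89 = 5.7645
Step 2: Total signed measure = (-14.1343) + (9.8592) + (-8.9958) + (8.9392) + (5.7645)
     = 1.4328
Step 3: Positive part mu+(X) = sum of positive contributions = 24.5629
Step 4: Negative part mu-(X) = |sum of negative contributions| = 23.1301


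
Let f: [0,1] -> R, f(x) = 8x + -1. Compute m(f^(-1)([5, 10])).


f^(-1)([5, 10]) = {x : 5 <= 8x + -1 <= 10}
Solving: (5 - -1)/8 <= x <= (10 - -1)/8
= [0.75, 1.375]
Intersecting with [0,1]: [0.75, 1]
Measure = 1 - 0.75 = 0.25


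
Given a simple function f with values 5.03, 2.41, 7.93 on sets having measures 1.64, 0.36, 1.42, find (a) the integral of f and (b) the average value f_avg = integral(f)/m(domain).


Step 1: Integral = sum(value_i * measure_i)
= 5.03*1.64 + 2.41*0.36 + 7.93*1.42
= 8.2492 + 0.8676 + 11.2606
= 20.3774
Step 2: Total measure of domain = 1.64 + 0.36 + 1.42 = 3.42
Step 3: Average value = 20.3774 / 3.42 = 5.958304


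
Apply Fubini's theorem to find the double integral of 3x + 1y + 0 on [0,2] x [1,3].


By Fubini, integrate in x first, then y.
Step 1: Fix y, integrate over x in [0,2]:
  integral(3x + 1y + 0, x=0..2)
  = 3*(2^2 - 0^2)/2 + (1y + 0)*(2 - 0)
  = 6 + (1y + 0)*2
  = 6 + 2y + 0
  = 6 + 2y
Step 2: Integrate over y in [1,3]:
  integral(6 + 2y, y=1..3)
  = 6*2 + 2*(3^2 - 1^2)/2
  = 12 + 8
  = 20


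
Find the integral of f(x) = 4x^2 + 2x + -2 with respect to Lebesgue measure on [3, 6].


The Lebesgue integral of a Riemann-integrable function agrees with the Riemann integral.
Antiderivative F(x) = (4/3)x^3 + (2/2)x^2 + -2x
F(6) = (4/3)*6^3 + (2/2)*6^2 + -2*6
     = (4/3)*216 + (2/2)*36 + -2*6
     = 288 + 36 + -12
     = 312
F(3) = 39
Integral = F(6) - F(3) = 312 - 39 = 273


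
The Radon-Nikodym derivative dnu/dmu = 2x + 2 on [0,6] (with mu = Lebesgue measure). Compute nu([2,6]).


nu(A) = integral_A (dnu/dmu) dmu = integral_2^6 (2x + 2) dx
Step 1: Antiderivative F(x) = (2/2)x^2 + 2x
Step 2: F(6) = (2/2)*6^2 + 2*6 = 36 + 12 = 48
Step 3: F(2) = (2/2)*2^2 + 2*2 = 4 + 4 = 8
Step 4: nu([2,6]) = F(6) - F(2) = 48 - 8 = 40


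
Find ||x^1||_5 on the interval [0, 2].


Step 1: ||f||_5 = (integral_0^2 |x^1|^5 dx)^(1/5)
     = (integral_0^2 x^5 dx)^(1/5)
Step 2: integral_0^2 x^5 dx = [x^6/(6)] from 0 to 2 = 2^6/6
     = 64/6 = 10.666667
Step 3: ||f||_5 = (10.666667)^(1/5) = 1.605483


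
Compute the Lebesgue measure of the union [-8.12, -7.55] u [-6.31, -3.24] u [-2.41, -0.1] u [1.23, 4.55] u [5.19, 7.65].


For pairwise disjoint intervals, m(union) = sum of lengths.
= (-7.55 - -8.12) + (-3.24 - -6.31) + (-0.1 - -2.41) + (4.55 - 1.23) + (7.65 - 5.19)
= 0.57 + 3.07 + 2.31 + 3.32 + 2.46
= 11.73


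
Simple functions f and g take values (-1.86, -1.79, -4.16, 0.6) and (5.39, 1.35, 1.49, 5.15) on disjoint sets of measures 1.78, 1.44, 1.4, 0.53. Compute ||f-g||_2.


Step 1: Compute differences f_i - g_i:
  -1.86 - 5.39 = -7.25
  -1.79 - 1.35 = -3.14
  -4.16 - 1.49 = -5.65
  0.6 - 5.15 = -4.55
Step 2: Compute |diff|^2 * measure for each set:
  |-7.25|^2 * 1.78 = 52.5625 * 1.78 = 93.56125
  |-3.14|^2 * 1.44 = 9.8596 * 1.44 = 14.197824
  |-5.65|^2 * 1.4 = 31.9225 * 1.4 = 44.6915
  |-4.55|^2 * 0.53 = 20.7025 * 0.53 = 10.972325
Step 3: Sum = 163.422899
Step 4: ||f-g||_2 = (163.422899)^(1/2) = 12.783697


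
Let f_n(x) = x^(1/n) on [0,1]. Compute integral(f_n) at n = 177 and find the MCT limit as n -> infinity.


At n = 177: f_177(x) = x^(1/177).
Step 1: integral(x^(1/177), 0, 1) = [x^(1/177+1) / (1/177+1)] from 0 to 1
     = 1 / (1/177 + 1) = 1 / ((177+1)/177) = 177/(177+1)
     = 177/178 = 0.994382
Step 2: As n -> infinity, f_n(x) = x^(1/n) -> 1 for x in (0,1], and f_n is increasing in n.
By MCT, lim_n integral(f_n) = integral(lim_n f_n) = integral(1, 0, 1) = 1.
Step 3: Verify convergence: 177/178 = 0.994382 -> 1


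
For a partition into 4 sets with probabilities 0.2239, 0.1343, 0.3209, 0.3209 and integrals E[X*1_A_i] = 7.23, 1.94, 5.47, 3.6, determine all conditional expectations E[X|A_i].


For each cell A_i: E[X|A_i] = E[X*1_A_i] / P(A_i)
Step 1: E[X|A_1] = 7.23 / 0.2239 = 32.291201
Step 2: E[X|A_2] = 1.94 / 0.1343 = 14.445272
Step 3: E[X|A_3] = 5.47 / 0.3209 = 17.045809
Step 4: E[X|A_4] = 3.6 / 0.3209 = 11.218448
Verification: E[X] = sum E[X*1_A_i] = 7.23 + 1.94 + 5.47 + 3.6 = 18.24


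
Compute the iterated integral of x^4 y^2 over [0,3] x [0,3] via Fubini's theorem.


By Fubini's theorem, the double integral factors as a product of single integrals:
Step 1: integral_0^3 x^4 dx = [x^5/5] from 0 to 3
     = 3^5/5 = 48.6
Step 2: integral_0^3 y^2 dy = [y^3/3] from 0 to 3
     = 3^3/3 = 9
Step 3: Double integral = 48.6 * 9 = 437.4


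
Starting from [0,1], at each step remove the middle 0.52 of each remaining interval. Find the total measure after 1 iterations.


Step 1: At each step, fraction remaining = 1 - 0.52 = 0.48
Step 2: After 1 steps, measure = (0.48)^1
Step 3: Computing the power step by step:
  After step 1: 0.48
Result = 0.48


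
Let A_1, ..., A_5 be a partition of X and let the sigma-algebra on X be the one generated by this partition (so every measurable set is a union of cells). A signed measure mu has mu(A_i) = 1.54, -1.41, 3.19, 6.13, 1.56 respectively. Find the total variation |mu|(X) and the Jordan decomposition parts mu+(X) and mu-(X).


Step 1: Every measurable set is a union of atoms (the cells / points), so a Hahn decomposition is
  obtained by grouping atoms by sign: P = union of atoms with mu > 0, N = union of the remaining atoms.
  Atoms in P (indices): 1, 3, 4, 5;  atoms in N (indices): 2
  Positive values: 1.54, 3.19, 6.13, 1.56
  Negative values: -1.41
Step 2: mu+(X) = mu(P) = sum of positive atom values = 12.42
Step 3: mu-(X) = -mu(N) = sum of |negative atom values| = 1.41
Step 4: |mu|(X) = mu+(X) + mu-(X) = 12.42 + 1.41 = 13.83


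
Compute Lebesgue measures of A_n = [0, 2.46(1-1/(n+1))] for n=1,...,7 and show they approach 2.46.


By continuity of measure from below: if A_n increases to A, then m(A_n) -> m(A).
Here A = [0, 2.46], so m(A) = 2.46
Step 1: a_1 = 2.46*(1 - 1/2) = 1.23, m(A_1) = 1.23
Step 2: a_2 = 2.46*(1 - 1/3) = 1.64, m(A_2) = 1.64
Step 3: a_3 = 2.46*(1 - 1/4) = 1.845, m(A_3) = 1.845
Step 4: a_4 = 2.46*(1 - 1/5) = 1.968, m(A_4) = 1.968
Step 5: a_5 = 2.46*(1 - 1/6) = 2.05, m(A_5) = 2.05
Step 6: a_6 = 2.46*(1 - 1/7) = 2.1086, m(A_6) = 2.1086
Step 7: a_7 = 2.46*(1 - 1/8) = 2.1525, m(A_7) = 2.1525
Limit: m(A_n) -> m([0,2.46]) = 2.46


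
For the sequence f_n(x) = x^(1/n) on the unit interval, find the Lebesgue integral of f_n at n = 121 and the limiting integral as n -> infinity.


At n = 121: f_121(x) = x^(1/121).
Step 1: integral(x^(1/121), 0, 1) = [x^(1/121+1) / (1/121+1)] from 0 to 1
     = 1 / (1/121 + 1) = 1 / ((121+1)/121) = 121/(121+1)
     = 121/122 = 0.991803
Step 2: As n -> infinity, f_n(x) = x^(1/n) -> 1 for x in (0,1], and f_n is increasing in n.
By MCT, lim_n integral(f_n) = integral(lim_n f_n) = integral(1, 0, 1) = 1.
Step 3: Verify convergence: 121/122 = 0.991803 -> 1


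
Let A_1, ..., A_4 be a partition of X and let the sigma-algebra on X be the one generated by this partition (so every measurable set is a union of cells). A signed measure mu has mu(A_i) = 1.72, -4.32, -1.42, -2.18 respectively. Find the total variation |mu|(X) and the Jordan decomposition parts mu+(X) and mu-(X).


Step 1: Every measurable set is a union of atoms (the cells / points), so a Hahn decomposition is
  obtained by grouping atoms by sign: P = union of atoms with mu > 0, N = union of the remaining atoms.
  Atoms in P (indices): 1;  atoms in N (indices): 2, 3, 4
  Positive values: 1.72
  Negative values: -4.32, -1.42, -2.18
Step 2: mu+(X) = mu(P) = sum of positive atom values = 1.72
Step 3: mu-(X) = -mu(N) = sum of |negative atom values| = 7.92
Step 4: |mu|(X) = mu+(X) + mu-(X) = 1.72 + 7.92 = 9.64


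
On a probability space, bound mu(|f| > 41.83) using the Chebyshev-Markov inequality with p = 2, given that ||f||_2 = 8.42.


Chebyshev/Markov inequality: mu(|f| > eps) <= (||f||_p / eps)^p
Step 1: ||f||_2 / eps = 8.42 / 41.83 = 0.201291
Step 2: Raise to power p = 2:
  (0.201291)^2 = 0.040518
Step 3: Therefore mu(|f| > 41.83) <= 0.040518


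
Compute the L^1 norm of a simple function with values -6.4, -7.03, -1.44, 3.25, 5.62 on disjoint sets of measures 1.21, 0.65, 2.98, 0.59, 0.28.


Step 1: Compute |f_i|^1 for each value:
  |-6.4|^1 = 6.4
  |-7.03|^1 = 7.03
  |-1.44|^1 = 1.44
  |3.25|^1 = 3.25
  |5.62|^1 = 5.62
Step 2: Multiply by measures and sum:
  6.4 * 1.21 = 7.744
  7.03 * 0.65 = 4.5695
  1.44 * 2.98 = 4.2912
  3.25 * 0.59 = 1.9175
  5.62 * 0.28 = 1.5736
Sum = 7.744 + 4.5695 + 4.2912 + 1.9175 + 1.5736 = 20.0958
Step 3: Take the p-th root:
||f||_1 = (20.0958)^(1/1) = 20.0958
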